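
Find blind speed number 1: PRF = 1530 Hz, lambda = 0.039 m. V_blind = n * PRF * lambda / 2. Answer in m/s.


V_blind = 1 * 1530 * 0.039 / 2 = 29.8 m/s

29.8 m/s


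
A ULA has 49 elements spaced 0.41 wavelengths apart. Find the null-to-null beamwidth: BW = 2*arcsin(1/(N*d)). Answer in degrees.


1/(N*d) = 1/(49*0.41) = 0.049776
BW = 2*arcsin(0.049776) = 5.7 degrees

5.7 degrees


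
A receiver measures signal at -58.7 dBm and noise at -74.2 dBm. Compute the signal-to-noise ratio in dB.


SNR = -58.7 - (-74.2) = 15.5 dB

15.5 dB


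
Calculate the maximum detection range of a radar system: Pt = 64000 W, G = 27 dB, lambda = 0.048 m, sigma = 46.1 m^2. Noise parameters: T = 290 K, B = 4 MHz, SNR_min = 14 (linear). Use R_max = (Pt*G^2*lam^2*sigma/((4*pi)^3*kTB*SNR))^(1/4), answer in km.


G_lin = 10^(27/10) = 501.187234
R^4 = 64000 * 501.187234^2 * 0.048^2 * 46.1 / ((4*pi)^3 * 1.38e-23 * 290 * 4000000.0 * 14)
R^4 = 3.83945e18 m^4
R_max = (3.83945e18)^(1/4) = 44265.7 m = 44.3 km

44.3 km


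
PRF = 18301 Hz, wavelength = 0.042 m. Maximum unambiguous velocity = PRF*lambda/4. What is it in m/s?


V_ua = 18301 * 0.042 / 4 = 192.2 m/s

192.2 m/s


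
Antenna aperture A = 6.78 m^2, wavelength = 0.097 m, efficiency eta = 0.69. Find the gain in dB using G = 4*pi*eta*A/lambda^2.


G_linear = 4*pi*0.69*6.78/0.097^2 = 6248.06
G_dB = 10*log10(6248.06) = 38.0 dB

38.0 dB


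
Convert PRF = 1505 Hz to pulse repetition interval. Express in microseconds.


PRI = 1/1505 = 0.0006644518 s = 664.5 us

664.5 us


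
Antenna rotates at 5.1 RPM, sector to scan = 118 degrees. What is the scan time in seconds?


t = 118 / (5.1 * 360) * 60 = 3.86 s

3.86 s


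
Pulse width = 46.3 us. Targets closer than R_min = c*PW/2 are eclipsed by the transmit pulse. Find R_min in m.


R_min = 3e8 * 46.3e-6 / 2 = 6945.0 m

6945.0 m


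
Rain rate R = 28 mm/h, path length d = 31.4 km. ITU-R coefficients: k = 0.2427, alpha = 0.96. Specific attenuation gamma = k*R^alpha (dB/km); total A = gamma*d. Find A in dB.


gamma = 0.2427 * 28^0.96 = 5.947596 dB/km
A = 5.947596 * 31.4 = 186.75 dB

186.75 dB


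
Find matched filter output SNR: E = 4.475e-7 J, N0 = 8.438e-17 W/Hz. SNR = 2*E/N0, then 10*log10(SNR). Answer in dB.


SNR_lin = 2 * 4.475e-7 / 8.438e-17 = 1.061e10
SNR_dB = 10*log10(1.061e10) = 100.3 dB

100.3 dB


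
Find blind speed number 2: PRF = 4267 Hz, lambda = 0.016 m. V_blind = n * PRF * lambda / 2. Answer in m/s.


V_blind = 2 * 4267 * 0.016 / 2 = 68.3 m/s

68.3 m/s


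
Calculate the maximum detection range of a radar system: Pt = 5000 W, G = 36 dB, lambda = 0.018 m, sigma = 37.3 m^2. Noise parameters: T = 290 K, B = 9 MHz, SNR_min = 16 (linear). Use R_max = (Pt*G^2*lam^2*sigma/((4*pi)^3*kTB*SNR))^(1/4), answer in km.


G_lin = 10^(36/10) = 3981.071706
R^4 = 5000 * 3981.071706^2 * 0.018^2 * 37.3 / ((4*pi)^3 * 1.38e-23 * 290 * 9000000.0 * 16)
R^4 = 8.37442e17 m^4
R_max = (8.37442e17)^(1/4) = 30250.9 m = 30.3 km

30.3 km


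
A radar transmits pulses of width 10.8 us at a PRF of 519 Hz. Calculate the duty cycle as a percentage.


DC = 10.8e-6 * 519 * 100 = 0.56%

0.56%


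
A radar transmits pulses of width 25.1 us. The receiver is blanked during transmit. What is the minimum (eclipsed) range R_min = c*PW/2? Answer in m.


R_min = 3e8 * 25.1e-6 / 2 = 3765.0 m

3765.0 m


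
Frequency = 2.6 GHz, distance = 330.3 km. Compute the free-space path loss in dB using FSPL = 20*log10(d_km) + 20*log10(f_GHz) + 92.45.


20*log10(330.3) = 50.38
20*log10(2.6) = 8.3
FSPL = 151.1 dB

151.1 dB


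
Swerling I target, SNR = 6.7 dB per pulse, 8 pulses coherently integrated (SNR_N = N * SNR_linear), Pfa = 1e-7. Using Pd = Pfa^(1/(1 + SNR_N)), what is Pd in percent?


SNR_lin = 10^(6.7/10) = 4.67735
SNR_N = 8 * 4.67735 = 37.4188
1/(1 + SNR_N) = 1/38.4188 = 0.0260289
Pd = (1e-7)^0.0260289 = 0.65735
Pd = 65.7%

65.7%


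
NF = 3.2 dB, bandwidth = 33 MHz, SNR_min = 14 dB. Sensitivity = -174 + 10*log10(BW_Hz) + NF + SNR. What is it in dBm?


10*log10(33000000.0) = 75.19
S = -174 + 75.19 + 3.2 + 14 = -81.6 dBm

-81.6 dBm


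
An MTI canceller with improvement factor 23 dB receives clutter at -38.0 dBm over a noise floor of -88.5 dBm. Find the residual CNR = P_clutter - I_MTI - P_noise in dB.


CNR = -38.0 - 23 - (-88.5) = 27.5 dB

27.5 dB


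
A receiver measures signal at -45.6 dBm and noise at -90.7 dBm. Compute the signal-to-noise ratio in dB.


SNR = -45.6 - (-90.7) = 45.1 dB

45.1 dB


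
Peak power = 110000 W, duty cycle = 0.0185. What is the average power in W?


P_avg = 110000 * 0.0185 = 2035.0 W

2035.0 W


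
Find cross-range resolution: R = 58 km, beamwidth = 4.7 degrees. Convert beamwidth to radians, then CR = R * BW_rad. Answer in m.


BW_rad = 0.082030475
CR = 58000 * 0.082030475 = 4757.8 m

4757.8 m


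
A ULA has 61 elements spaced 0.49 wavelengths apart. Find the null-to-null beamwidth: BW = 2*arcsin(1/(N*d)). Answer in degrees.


1/(N*d) = 1/(61*0.49) = 0.033456
BW = 2*arcsin(0.033456) = 3.8 degrees

3.8 degrees


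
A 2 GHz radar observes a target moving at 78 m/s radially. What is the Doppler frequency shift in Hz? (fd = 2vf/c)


fd = 2 * 78 * 2000000000.0 / 3e8 = 1040.0 Hz

1040.0 Hz


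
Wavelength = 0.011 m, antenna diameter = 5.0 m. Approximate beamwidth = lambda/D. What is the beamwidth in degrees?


BW_rad = 0.011 / 5.0 = 0.0022
BW_deg = 0.13 degrees

0.13 degrees


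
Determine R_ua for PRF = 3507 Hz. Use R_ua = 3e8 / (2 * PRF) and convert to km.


R_ua = 3e8 / (2 * 3507) = 42771.6 m = 42.8 km

42.8 km


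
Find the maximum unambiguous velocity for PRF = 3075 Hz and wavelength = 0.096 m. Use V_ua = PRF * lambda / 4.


V_ua = 3075 * 0.096 / 4 = 73.8 m/s

73.8 m/s


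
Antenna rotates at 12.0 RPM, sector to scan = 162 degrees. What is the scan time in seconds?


t = 162 / (12.0 * 360) * 60 = 2.25 s

2.25 s


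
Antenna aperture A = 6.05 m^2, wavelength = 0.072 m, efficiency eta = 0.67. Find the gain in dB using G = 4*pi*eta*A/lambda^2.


G_linear = 4*pi*0.67*6.05/0.072^2 = 9825.96
G_dB = 10*log10(9825.96) = 39.9 dB

39.9 dB


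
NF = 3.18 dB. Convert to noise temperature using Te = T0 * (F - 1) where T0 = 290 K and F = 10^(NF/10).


NF_lin = 10^(3.18/10) = 2.079697
Te = 290 * (2.079697 - 1) = 313.1 K

313.1 K


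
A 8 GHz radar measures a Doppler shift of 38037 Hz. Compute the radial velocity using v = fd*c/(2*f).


v = 38037 * 3e8 / (2 * 8000000000.0) = 713.2 m/s

713.2 m/s


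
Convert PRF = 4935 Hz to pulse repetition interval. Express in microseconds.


PRI = 1/4935 = 0.0002026342 s = 202.6 us

202.6 us


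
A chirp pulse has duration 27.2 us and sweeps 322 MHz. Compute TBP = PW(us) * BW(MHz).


TBP = 27.2 * 322 = 8758.4

8758.4


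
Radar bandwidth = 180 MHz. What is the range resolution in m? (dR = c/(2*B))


dR = 3e8 / (2 * 180000000.0) = 0.83 m

0.83 m


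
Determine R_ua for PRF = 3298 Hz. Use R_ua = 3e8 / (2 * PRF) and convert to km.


R_ua = 3e8 / (2 * 3298) = 45482.1 m = 45.5 km

45.5 km


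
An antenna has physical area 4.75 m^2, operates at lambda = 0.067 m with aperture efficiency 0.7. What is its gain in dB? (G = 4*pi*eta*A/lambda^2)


G_linear = 4*pi*0.7*4.75/0.067^2 = 9307.9
G_dB = 10*log10(9307.9) = 39.7 dB

39.7 dB


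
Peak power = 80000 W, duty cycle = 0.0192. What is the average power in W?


P_avg = 80000 * 0.0192 = 1536.0 W

1536.0 W


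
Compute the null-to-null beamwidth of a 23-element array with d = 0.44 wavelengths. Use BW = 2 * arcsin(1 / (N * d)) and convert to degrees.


1/(N*d) = 1/(23*0.44) = 0.098814
BW = 2*arcsin(0.098814) = 11.3 degrees

11.3 degrees


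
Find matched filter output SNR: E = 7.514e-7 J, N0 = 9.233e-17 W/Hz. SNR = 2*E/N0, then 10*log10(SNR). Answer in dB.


SNR_lin = 2 * 7.514e-7 / 9.233e-17 = 1.628e10
SNR_dB = 10*log10(1.628e10) = 102.1 dB

102.1 dB


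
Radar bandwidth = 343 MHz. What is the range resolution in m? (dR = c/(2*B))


dR = 3e8 / (2 * 343000000.0) = 0.44 m

0.44 m


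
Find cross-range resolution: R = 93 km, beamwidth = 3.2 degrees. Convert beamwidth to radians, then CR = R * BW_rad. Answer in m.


BW_rad = 0.055850536
CR = 93000 * 0.055850536 = 5194.1 m

5194.1 m


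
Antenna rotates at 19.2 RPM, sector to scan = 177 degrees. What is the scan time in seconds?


t = 177 / (19.2 * 360) * 60 = 1.54 s

1.54 s


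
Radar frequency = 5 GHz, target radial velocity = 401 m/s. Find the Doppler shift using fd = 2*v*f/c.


fd = 2 * 401 * 5000000000.0 / 3e8 = 13366.7 Hz

13366.7 Hz


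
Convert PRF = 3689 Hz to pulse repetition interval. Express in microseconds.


PRI = 1/3689 = 0.0002710762 s = 271.1 us

271.1 us


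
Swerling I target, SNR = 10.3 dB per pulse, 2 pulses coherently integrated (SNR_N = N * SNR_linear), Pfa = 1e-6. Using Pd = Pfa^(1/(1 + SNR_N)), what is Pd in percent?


SNR_lin = 10^(10.3/10) = 10.71519
SNR_N = 2 * 10.71519 = 21.43038
1/(1 + SNR_N) = 1/22.43038 = 0.0445824
Pd = (1e-6)^0.0445824 = 0.54014
Pd = 54.0%

54.0%


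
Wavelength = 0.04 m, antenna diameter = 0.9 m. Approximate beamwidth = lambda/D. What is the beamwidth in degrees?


BW_rad = 0.04 / 0.9 = 0.044444
BW_deg = 2.55 degrees

2.55 degrees


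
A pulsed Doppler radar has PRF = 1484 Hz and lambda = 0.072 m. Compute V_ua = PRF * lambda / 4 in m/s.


V_ua = 1484 * 0.072 / 4 = 26.7 m/s

26.7 m/s


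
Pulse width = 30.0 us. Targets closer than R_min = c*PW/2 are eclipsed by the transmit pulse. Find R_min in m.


R_min = 3e8 * 30.0e-6 / 2 = 4500.0 m

4500.0 m


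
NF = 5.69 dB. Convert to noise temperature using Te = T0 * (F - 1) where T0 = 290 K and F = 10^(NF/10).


NF_lin = 10^(5.69/10) = 3.706807
Te = 290 * (3.706807 - 1) = 785.0 K

785.0 K


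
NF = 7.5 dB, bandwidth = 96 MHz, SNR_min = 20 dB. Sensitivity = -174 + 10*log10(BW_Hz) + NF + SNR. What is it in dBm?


10*log10(96000000.0) = 79.82
S = -174 + 79.82 + 7.5 + 20 = -66.7 dBm

-66.7 dBm


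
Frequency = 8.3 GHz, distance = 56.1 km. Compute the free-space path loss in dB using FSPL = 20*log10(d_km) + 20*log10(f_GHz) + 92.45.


20*log10(56.1) = 34.98
20*log10(8.3) = 18.38
FSPL = 145.8 dB

145.8 dB


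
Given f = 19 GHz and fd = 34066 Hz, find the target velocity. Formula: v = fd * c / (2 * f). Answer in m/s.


v = 34066 * 3e8 / (2 * 19000000000.0) = 268.9 m/s

268.9 m/s


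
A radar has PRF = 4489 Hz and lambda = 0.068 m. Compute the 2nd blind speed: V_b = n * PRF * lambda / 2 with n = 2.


V_blind = 2 * 4489 * 0.068 / 2 = 305.3 m/s

305.3 m/s


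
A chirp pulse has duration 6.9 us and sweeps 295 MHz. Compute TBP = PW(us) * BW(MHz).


TBP = 6.9 * 295 = 2035.5

2035.5


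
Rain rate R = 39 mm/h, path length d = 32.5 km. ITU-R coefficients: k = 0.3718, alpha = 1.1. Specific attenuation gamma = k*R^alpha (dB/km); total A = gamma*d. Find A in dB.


gamma = 0.3718 * 39^1.1 = 20.916088 dB/km
A = 20.916088 * 32.5 = 679.77 dB

679.77 dB


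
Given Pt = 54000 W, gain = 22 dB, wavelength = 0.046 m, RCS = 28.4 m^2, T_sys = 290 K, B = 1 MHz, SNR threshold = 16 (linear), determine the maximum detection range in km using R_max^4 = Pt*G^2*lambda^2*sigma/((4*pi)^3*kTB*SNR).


G_lin = 10^(22/10) = 158.489319
R^4 = 54000 * 158.489319^2 * 0.046^2 * 28.4 / ((4*pi)^3 * 1.38e-23 * 290 * 1000000.0 * 16)
R^4 = 6.41507e17 m^4
R_max = (6.41507e17)^(1/4) = 28300.9 m = 28.3 km

28.3 km


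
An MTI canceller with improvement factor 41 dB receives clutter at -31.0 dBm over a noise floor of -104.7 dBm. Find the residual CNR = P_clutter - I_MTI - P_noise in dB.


CNR = -31.0 - 41 - (-104.7) = 32.7 dB

32.7 dB


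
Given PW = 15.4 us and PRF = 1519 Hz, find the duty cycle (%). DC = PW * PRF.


DC = 15.4e-6 * 1519 * 100 = 2.34%

2.34%


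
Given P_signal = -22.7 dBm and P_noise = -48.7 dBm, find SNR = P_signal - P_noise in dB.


SNR = -22.7 - (-48.7) = 26.0 dB

26.0 dB


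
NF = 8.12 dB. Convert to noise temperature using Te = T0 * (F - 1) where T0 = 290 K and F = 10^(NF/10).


NF_lin = 10^(8.12/10) = 6.486344
Te = 290 * (6.486344 - 1) = 1591.0 K

1591.0 K


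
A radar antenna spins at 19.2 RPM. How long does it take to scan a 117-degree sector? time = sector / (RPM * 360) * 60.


t = 117 / (19.2 * 360) * 60 = 1.02 s

1.02 s


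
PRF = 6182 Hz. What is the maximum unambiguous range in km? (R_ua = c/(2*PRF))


R_ua = 3e8 / (2 * 6182) = 24264.0 m = 24.3 km

24.3 km


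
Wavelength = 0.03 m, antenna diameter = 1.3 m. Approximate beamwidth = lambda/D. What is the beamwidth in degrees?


BW_rad = 0.03 / 1.3 = 0.023077
BW_deg = 1.32 degrees

1.32 degrees


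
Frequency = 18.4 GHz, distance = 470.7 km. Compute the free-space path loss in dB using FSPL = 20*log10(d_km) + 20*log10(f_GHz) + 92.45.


20*log10(470.7) = 53.45
20*log10(18.4) = 25.3
FSPL = 171.2 dB

171.2 dB


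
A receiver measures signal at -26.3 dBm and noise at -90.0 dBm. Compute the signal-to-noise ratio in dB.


SNR = -26.3 - (-90.0) = 63.7 dB

63.7 dB


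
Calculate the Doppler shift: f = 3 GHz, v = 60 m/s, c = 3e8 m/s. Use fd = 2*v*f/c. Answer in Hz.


fd = 2 * 60 * 3000000000.0 / 3e8 = 1200.0 Hz

1200.0 Hz


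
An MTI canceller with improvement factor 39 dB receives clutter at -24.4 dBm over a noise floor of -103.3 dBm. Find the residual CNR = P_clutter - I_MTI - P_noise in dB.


CNR = -24.4 - 39 - (-103.3) = 39.9 dB

39.9 dB


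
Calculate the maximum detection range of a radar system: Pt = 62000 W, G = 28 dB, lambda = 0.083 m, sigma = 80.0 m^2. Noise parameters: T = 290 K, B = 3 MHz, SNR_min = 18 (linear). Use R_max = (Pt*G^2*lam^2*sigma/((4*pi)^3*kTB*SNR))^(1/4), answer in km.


G_lin = 10^(28/10) = 630.957344
R^4 = 62000 * 630.957344^2 * 0.083^2 * 80.0 / ((4*pi)^3 * 1.38e-23 * 290 * 3000000.0 * 18)
R^4 = 3.17203e19 m^4
R_max = (3.17203e19)^(1/4) = 75047.2 m = 75.0 km

75.0 km


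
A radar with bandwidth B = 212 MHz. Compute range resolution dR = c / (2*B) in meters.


dR = 3e8 / (2 * 212000000.0) = 0.71 m

0.71 m


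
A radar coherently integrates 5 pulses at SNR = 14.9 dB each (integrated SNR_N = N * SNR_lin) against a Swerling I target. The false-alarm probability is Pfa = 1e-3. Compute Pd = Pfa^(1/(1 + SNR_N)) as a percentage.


SNR_lin = 10^(14.9/10) = 30.90295
SNR_N = 5 * 30.90295 = 154.51475
1/(1 + SNR_N) = 1/155.51475 = 0.0064303
Pd = (1e-3)^0.0064303 = 0.95655
Pd = 95.7%

95.7%


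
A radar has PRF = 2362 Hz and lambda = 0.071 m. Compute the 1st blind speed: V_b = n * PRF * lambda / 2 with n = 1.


V_blind = 1 * 2362 * 0.071 / 2 = 83.9 m/s

83.9 m/s


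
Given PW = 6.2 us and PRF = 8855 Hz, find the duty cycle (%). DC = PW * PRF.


DC = 6.2e-6 * 8855 * 100 = 5.49%

5.49%


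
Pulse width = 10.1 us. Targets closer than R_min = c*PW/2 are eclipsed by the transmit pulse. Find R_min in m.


R_min = 3e8 * 10.1e-6 / 2 = 1515.0 m

1515.0 m


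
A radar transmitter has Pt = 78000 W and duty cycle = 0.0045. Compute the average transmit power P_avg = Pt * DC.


P_avg = 78000 * 0.0045 = 351.0 W

351.0 W


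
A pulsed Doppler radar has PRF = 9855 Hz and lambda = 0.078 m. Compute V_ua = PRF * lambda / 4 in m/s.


V_ua = 9855 * 0.078 / 4 = 192.2 m/s

192.2 m/s


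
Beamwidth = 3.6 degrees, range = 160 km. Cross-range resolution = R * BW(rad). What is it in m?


BW_rad = 0.062831853
CR = 160000 * 0.062831853 = 10053.1 m

10053.1 m


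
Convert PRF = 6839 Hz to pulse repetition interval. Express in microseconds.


PRI = 1/6839 = 0.0001462202 s = 146.2 us

146.2 us


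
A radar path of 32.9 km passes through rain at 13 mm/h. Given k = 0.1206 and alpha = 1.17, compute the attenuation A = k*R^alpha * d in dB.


gamma = 0.1206 * 13^1.17 = 2.424717 dB/km
A = 2.424717 * 32.9 = 79.77 dB

79.77 dB


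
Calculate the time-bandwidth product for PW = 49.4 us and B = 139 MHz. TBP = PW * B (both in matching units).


TBP = 49.4 * 139 = 6866.6

6866.6


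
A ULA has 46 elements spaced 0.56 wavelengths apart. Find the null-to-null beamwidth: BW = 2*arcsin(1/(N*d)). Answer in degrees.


1/(N*d) = 1/(46*0.56) = 0.03882
BW = 2*arcsin(0.03882) = 4.4 degrees

4.4 degrees


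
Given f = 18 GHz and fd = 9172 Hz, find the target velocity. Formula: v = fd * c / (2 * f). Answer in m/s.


v = 9172 * 3e8 / (2 * 18000000000.0) = 76.4 m/s

76.4 m/s


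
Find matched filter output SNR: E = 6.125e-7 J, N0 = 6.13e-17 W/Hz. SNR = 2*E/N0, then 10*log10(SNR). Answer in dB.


SNR_lin = 2 * 6.125e-7 / 6.13e-17 = 1.998e10
SNR_dB = 10*log10(1.998e10) = 103.0 dB

103.0 dB


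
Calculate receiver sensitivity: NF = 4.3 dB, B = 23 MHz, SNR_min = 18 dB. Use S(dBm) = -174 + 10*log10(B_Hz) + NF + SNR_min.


10*log10(23000000.0) = 73.62
S = -174 + 73.62 + 4.3 + 18 = -78.1 dBm

-78.1 dBm


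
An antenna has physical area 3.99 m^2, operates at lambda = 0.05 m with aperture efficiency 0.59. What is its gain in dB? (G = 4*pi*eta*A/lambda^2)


G_linear = 4*pi*0.59*3.99/0.05^2 = 11833.0
G_dB = 10*log10(11833.0) = 40.7 dB

40.7 dB


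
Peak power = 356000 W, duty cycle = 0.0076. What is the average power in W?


P_avg = 356000 * 0.0076 = 2705.6 W

2705.6 W


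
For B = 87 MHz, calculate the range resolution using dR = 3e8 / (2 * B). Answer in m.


dR = 3e8 / (2 * 87000000.0) = 1.72 m

1.72 m


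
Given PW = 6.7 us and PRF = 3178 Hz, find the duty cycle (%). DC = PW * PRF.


DC = 6.7e-6 * 3178 * 100 = 2.13%

2.13%


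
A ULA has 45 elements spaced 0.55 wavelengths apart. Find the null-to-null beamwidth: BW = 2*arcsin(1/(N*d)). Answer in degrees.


1/(N*d) = 1/(45*0.55) = 0.040404
BW = 2*arcsin(0.040404) = 4.6 degrees

4.6 degrees


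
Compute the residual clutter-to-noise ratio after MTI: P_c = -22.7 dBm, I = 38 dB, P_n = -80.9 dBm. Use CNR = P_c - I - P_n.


CNR = -22.7 - 38 - (-80.9) = 20.2 dB

20.2 dB


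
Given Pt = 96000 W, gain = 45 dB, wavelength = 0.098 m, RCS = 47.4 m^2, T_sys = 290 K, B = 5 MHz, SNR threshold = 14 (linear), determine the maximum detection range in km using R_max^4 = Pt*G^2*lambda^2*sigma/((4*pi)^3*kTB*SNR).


G_lin = 10^(45/10) = 31622.776602
R^4 = 96000 * 31622.776602^2 * 0.098^2 * 47.4 / ((4*pi)^3 * 1.38e-23 * 290 * 5000000.0 * 14)
R^4 = 7.86135e22 m^4
R_max = (7.86135e22)^(1/4) = 529510.1 m = 529.5 km

529.5 km


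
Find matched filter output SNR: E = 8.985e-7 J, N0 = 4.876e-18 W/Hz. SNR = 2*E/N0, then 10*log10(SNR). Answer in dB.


SNR_lin = 2 * 8.985e-7 / 4.876e-18 = 3.685e11
SNR_dB = 10*log10(3.685e11) = 115.7 dB

115.7 dB


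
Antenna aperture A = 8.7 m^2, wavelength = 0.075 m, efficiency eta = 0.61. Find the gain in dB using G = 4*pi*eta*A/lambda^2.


G_linear = 4*pi*0.61*8.7/0.075^2 = 11855.95
G_dB = 10*log10(11855.95) = 40.7 dB

40.7 dB


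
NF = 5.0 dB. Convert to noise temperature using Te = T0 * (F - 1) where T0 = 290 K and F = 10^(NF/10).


NF_lin = 10^(5.0/10) = 3.162278
Te = 290 * (3.162278 - 1) = 627.1 K

627.1 K


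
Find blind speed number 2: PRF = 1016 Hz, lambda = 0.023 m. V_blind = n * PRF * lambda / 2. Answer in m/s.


V_blind = 2 * 1016 * 0.023 / 2 = 23.4 m/s

23.4 m/s


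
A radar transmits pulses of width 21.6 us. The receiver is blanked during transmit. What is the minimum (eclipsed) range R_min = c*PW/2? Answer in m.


R_min = 3e8 * 21.6e-6 / 2 = 3240.0 m

3240.0 m


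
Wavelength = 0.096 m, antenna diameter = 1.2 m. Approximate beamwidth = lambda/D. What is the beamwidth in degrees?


BW_rad = 0.096 / 1.2 = 0.08
BW_deg = 4.58 degrees

4.58 degrees


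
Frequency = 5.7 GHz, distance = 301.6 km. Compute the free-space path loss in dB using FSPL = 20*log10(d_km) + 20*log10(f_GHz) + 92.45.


20*log10(301.6) = 49.59
20*log10(5.7) = 15.12
FSPL = 157.2 dB

157.2 dB


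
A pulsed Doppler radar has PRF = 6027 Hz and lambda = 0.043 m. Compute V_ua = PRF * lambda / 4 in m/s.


V_ua = 6027 * 0.043 / 4 = 64.8 m/s

64.8 m/s


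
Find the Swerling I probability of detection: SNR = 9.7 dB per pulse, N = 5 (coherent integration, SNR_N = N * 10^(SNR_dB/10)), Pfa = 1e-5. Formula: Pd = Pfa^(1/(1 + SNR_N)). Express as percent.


SNR_lin = 10^(9.7/10) = 9.33254
SNR_N = 5 * 9.33254 = 46.6627
1/(1 + SNR_N) = 1/47.6627 = 0.0209808
Pd = (1e-5)^0.0209808 = 0.78541
Pd = 78.5%

78.5%


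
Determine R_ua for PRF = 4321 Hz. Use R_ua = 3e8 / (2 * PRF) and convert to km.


R_ua = 3e8 / (2 * 4321) = 34714.2 m = 34.7 km

34.7 km


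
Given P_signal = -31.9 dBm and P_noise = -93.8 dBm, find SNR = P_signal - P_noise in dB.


SNR = -31.9 - (-93.8) = 61.9 dB

61.9 dB


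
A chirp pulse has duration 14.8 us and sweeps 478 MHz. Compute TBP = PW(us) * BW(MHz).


TBP = 14.8 * 478 = 7074.4

7074.4


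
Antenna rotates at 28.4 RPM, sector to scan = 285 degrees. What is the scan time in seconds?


t = 285 / (28.4 * 360) * 60 = 1.67 s

1.67 s


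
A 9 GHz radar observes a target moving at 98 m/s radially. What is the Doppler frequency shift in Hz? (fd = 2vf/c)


fd = 2 * 98 * 9000000000.0 / 3e8 = 5880.0 Hz

5880.0 Hz


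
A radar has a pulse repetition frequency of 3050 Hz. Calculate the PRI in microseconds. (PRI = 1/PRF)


PRI = 1/3050 = 0.0003278689 s = 327.9 us

327.9 us


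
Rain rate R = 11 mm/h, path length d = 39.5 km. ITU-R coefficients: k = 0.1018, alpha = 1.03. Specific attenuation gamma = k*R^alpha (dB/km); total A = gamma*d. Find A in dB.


gamma = 0.1018 * 11^1.03 = 1.203323 dB/km
A = 1.203323 * 39.5 = 47.53 dB

47.53 dB


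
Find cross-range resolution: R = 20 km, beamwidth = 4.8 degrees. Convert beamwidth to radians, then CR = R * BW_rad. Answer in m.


BW_rad = 0.083775804
CR = 20000 * 0.083775804 = 1675.5 m

1675.5 m


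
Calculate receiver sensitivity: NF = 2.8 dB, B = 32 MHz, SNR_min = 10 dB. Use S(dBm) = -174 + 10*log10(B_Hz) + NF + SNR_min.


10*log10(32000000.0) = 75.05
S = -174 + 75.05 + 2.8 + 10 = -86.1 dBm

-86.1 dBm


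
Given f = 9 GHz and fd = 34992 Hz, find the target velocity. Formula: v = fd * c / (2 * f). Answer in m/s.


v = 34992 * 3e8 / (2 * 9000000000.0) = 583.2 m/s

583.2 m/s


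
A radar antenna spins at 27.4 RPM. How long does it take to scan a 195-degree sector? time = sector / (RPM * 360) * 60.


t = 195 / (27.4 * 360) * 60 = 1.19 s

1.19 s


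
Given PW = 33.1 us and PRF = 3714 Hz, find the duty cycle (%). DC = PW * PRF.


DC = 33.1e-6 * 3714 * 100 = 12.29%

12.29%


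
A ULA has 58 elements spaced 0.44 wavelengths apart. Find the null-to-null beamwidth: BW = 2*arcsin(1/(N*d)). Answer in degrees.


1/(N*d) = 1/(58*0.44) = 0.039185
BW = 2*arcsin(0.039185) = 4.5 degrees

4.5 degrees


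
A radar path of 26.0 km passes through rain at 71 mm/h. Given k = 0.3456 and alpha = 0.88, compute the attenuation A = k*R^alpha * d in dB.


gamma = 0.3456 * 71^0.88 = 14.712317 dB/km
A = 14.712317 * 26.0 = 382.52 dB

382.52 dB


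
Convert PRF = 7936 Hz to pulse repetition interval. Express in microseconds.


PRI = 1/7936 = 0.0001260081 s = 126.0 us

126.0 us


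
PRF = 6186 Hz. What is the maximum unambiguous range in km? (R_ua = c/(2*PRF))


R_ua = 3e8 / (2 * 6186) = 24248.3 m = 24.2 km

24.2 km


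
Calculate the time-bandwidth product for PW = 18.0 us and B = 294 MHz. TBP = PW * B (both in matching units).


TBP = 18.0 * 294 = 5292.0

5292.0


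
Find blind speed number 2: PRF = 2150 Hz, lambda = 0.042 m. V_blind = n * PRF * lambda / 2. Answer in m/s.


V_blind = 2 * 2150 * 0.042 / 2 = 90.3 m/s

90.3 m/s


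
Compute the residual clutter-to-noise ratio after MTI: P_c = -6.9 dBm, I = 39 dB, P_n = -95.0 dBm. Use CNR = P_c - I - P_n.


CNR = -6.9 - 39 - (-95.0) = 49.1 dB

49.1 dB


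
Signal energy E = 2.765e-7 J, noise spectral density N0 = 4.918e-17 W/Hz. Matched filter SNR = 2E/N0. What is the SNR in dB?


SNR_lin = 2 * 2.765e-7 / 4.918e-17 = 1.124e10
SNR_dB = 10*log10(1.124e10) = 100.5 dB

100.5 dB


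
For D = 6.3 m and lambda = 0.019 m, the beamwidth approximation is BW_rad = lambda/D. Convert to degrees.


BW_rad = 0.019 / 6.3 = 0.003016
BW_deg = 0.17 degrees

0.17 degrees


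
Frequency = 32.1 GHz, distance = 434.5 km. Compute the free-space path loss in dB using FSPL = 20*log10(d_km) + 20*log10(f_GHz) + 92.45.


20*log10(434.5) = 52.76
20*log10(32.1) = 30.13
FSPL = 175.3 dB

175.3 dB


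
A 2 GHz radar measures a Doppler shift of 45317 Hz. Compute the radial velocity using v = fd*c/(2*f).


v = 45317 * 3e8 / (2 * 2000000000.0) = 3398.8 m/s

3398.8 m/s


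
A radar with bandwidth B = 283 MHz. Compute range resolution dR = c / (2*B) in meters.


dR = 3e8 / (2 * 283000000.0) = 0.53 m

0.53 m


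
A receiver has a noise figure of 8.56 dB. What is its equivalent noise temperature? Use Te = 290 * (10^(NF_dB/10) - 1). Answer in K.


NF_lin = 10^(8.56/10) = 7.177943
Te = 290 * (7.177943 - 1) = 1791.6 K

1791.6 K


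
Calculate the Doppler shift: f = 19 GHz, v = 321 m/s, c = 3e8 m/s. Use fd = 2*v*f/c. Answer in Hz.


fd = 2 * 321 * 19000000000.0 / 3e8 = 40660.0 Hz

40660.0 Hz


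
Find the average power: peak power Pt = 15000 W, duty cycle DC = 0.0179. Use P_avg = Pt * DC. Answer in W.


P_avg = 15000 * 0.0179 = 268.5 W

268.5 W


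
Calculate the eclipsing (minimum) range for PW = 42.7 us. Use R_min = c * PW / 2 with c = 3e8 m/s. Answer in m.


R_min = 3e8 * 42.7e-6 / 2 = 6405.0 m

6405.0 m


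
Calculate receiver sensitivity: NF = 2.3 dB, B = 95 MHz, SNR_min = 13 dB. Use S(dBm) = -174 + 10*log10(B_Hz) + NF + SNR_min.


10*log10(95000000.0) = 79.78
S = -174 + 79.78 + 2.3 + 13 = -78.9 dBm

-78.9 dBm


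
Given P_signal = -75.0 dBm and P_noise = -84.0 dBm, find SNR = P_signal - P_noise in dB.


SNR = -75.0 - (-84.0) = 9.0 dB

9.0 dB


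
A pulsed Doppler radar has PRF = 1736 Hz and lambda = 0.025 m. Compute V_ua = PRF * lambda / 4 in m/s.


V_ua = 1736 * 0.025 / 4 = 10.9 m/s

10.9 m/s


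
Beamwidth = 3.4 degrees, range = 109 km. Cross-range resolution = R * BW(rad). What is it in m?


BW_rad = 0.059341195
CR = 109000 * 0.059341195 = 6468.2 m

6468.2 m


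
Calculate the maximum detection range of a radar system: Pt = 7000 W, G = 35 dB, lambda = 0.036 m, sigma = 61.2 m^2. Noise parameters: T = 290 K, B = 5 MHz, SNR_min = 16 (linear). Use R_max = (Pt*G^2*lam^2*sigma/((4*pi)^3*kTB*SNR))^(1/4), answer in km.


G_lin = 10^(35/10) = 3162.27766
R^4 = 7000 * 3162.27766^2 * 0.036^2 * 61.2 / ((4*pi)^3 * 1.38e-23 * 290 * 5000000.0 * 16)
R^4 = 8.73892e18 m^4
R_max = (8.73892e18)^(1/4) = 54370.6 m = 54.4 km

54.4 km


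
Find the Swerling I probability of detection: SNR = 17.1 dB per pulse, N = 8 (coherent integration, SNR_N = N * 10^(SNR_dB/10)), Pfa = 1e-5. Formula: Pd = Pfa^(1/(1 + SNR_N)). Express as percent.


SNR_lin = 10^(17.1/10) = 51.28614
SNR_N = 8 * 51.28614 = 410.28912
1/(1 + SNR_N) = 1/411.28912 = 0.0024314
Pd = (1e-5)^0.0024314 = 0.9724
Pd = 97.2%

97.2%


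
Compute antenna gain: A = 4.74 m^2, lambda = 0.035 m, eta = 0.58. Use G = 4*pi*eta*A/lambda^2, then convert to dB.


G_linear = 4*pi*0.58*4.74/0.035^2 = 28202.01
G_dB = 10*log10(28202.01) = 44.5 dB

44.5 dB


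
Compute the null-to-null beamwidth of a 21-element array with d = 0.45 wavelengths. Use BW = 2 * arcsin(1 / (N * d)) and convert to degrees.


1/(N*d) = 1/(21*0.45) = 0.10582
BW = 2*arcsin(0.10582) = 12.1 degrees

12.1 degrees


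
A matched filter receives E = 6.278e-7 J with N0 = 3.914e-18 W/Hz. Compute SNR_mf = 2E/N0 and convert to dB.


SNR_lin = 2 * 6.278e-7 / 3.914e-18 = 3.208e11
SNR_dB = 10*log10(3.208e11) = 115.1 dB

115.1 dB


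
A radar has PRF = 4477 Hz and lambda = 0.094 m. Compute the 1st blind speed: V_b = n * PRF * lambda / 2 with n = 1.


V_blind = 1 * 4477 * 0.094 / 2 = 210.4 m/s

210.4 m/s


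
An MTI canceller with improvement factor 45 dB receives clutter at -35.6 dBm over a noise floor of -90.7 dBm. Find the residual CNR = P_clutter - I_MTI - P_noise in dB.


CNR = -35.6 - 45 - (-90.7) = 10.1 dB

10.1 dB


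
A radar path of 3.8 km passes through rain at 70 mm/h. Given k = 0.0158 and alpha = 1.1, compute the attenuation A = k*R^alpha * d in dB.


gamma = 0.0158 * 70^1.1 = 1.691472 dB/km
A = 1.691472 * 3.8 = 6.43 dB

6.43 dB


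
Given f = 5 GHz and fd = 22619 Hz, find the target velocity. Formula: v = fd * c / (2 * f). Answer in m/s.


v = 22619 * 3e8 / (2 * 5000000000.0) = 678.6 m/s

678.6 m/s


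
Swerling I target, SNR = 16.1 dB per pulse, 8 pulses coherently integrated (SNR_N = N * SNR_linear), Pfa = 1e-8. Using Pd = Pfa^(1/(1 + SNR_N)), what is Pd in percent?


SNR_lin = 10^(16.1/10) = 40.73803
SNR_N = 8 * 40.73803 = 325.90424
1/(1 + SNR_N) = 1/326.90424 = 0.003059
Pd = (1e-8)^0.003059 = 0.94521
Pd = 94.5%

94.5%


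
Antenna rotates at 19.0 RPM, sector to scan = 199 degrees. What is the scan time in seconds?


t = 199 / (19.0 * 360) * 60 = 1.75 s

1.75 s


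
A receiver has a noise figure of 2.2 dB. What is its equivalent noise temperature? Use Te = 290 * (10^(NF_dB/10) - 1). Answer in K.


NF_lin = 10^(2.2/10) = 1.659587
Te = 290 * (1.659587 - 1) = 191.3 K

191.3 K


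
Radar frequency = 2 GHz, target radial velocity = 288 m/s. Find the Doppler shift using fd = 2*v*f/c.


fd = 2 * 288 * 2000000000.0 / 3e8 = 3840.0 Hz

3840.0 Hz


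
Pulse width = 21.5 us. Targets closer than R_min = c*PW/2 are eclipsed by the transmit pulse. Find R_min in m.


R_min = 3e8 * 21.5e-6 / 2 = 3225.0 m

3225.0 m


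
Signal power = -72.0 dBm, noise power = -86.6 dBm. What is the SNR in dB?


SNR = -72.0 - (-86.6) = 14.6 dB

14.6 dB


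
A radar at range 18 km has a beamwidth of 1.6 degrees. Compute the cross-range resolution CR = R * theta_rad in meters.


BW_rad = 0.027925268
CR = 18000 * 0.027925268 = 502.7 m

502.7 m


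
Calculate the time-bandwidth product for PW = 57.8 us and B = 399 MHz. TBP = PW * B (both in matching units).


TBP = 57.8 * 399 = 23062.2

23062.2


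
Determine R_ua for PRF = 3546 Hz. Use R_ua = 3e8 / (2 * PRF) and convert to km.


R_ua = 3e8 / (2 * 3546) = 42301.2 m = 42.3 km

42.3 km


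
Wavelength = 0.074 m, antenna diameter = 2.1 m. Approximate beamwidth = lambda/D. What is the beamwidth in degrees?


BW_rad = 0.074 / 2.1 = 0.035238
BW_deg = 2.02 degrees

2.02 degrees


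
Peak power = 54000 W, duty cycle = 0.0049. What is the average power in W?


P_avg = 54000 * 0.0049 = 264.6 W

264.6 W


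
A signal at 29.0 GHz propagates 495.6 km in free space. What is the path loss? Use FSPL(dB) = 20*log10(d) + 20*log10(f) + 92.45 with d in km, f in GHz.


20*log10(495.6) = 53.9
20*log10(29.0) = 29.25
FSPL = 175.6 dB

175.6 dB


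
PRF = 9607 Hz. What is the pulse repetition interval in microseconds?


PRI = 1/9607 = 0.0001040908 s = 104.1 us

104.1 us


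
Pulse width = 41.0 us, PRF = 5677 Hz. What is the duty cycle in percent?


DC = 41.0e-6 * 5677 * 100 = 23.28%

23.28%


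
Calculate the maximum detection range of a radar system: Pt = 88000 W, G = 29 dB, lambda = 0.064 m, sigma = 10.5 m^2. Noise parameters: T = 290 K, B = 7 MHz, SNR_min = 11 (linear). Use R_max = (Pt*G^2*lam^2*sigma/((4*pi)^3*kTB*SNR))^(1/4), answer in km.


G_lin = 10^(29/10) = 794.328235
R^4 = 88000 * 794.328235^2 * 0.064^2 * 10.5 / ((4*pi)^3 * 1.38e-23 * 290 * 7000000.0 * 11)
R^4 = 3.90512e18 m^4
R_max = (3.90512e18)^(1/4) = 44453.8 m = 44.5 km

44.5 km


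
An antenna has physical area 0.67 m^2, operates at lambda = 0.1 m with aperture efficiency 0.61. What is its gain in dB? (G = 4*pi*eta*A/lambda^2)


G_linear = 4*pi*0.61*0.67/0.1^2 = 513.59
G_dB = 10*log10(513.59) = 27.1 dB

27.1 dB


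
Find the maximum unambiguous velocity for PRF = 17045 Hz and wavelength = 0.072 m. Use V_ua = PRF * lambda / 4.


V_ua = 17045 * 0.072 / 4 = 306.8 m/s

306.8 m/s


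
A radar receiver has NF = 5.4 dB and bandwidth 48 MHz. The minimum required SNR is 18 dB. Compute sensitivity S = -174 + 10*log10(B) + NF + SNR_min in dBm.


10*log10(48000000.0) = 76.81
S = -174 + 76.81 + 5.4 + 18 = -73.8 dBm

-73.8 dBm


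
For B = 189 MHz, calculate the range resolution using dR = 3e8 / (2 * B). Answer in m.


dR = 3e8 / (2 * 189000000.0) = 0.79 m

0.79 m


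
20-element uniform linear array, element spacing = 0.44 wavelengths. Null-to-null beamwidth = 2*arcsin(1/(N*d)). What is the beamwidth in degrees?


1/(N*d) = 1/(20*0.44) = 0.113636
BW = 2*arcsin(0.113636) = 13.0 degrees

13.0 degrees


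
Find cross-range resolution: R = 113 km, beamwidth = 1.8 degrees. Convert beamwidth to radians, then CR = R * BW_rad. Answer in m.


BW_rad = 0.031415927
CR = 113000 * 0.031415927 = 3550.0 m

3550.0 m


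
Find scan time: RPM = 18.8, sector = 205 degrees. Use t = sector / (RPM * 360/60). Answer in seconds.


t = 205 / (18.8 * 360) * 60 = 1.82 s

1.82 s


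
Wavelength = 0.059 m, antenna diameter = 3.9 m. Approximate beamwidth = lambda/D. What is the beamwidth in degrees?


BW_rad = 0.059 / 3.9 = 0.015128
BW_deg = 0.87 degrees

0.87 degrees


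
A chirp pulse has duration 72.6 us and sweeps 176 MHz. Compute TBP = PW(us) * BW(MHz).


TBP = 72.6 * 176 = 12777.6

12777.6


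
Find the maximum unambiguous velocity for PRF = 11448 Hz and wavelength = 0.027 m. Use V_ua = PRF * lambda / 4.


V_ua = 11448 * 0.027 / 4 = 77.3 m/s

77.3 m/s


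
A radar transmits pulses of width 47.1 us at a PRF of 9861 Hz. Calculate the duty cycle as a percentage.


DC = 47.1e-6 * 9861 * 100 = 46.45%

46.45%


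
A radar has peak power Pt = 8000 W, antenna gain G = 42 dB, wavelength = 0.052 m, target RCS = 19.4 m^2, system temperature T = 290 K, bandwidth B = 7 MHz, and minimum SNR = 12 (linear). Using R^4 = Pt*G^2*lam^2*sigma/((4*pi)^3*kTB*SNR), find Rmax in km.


G_lin = 10^(42/10) = 15848.931925
R^4 = 8000 * 15848.931925^2 * 0.052^2 * 19.4 / ((4*pi)^3 * 1.38e-23 * 290 * 7000000.0 * 12)
R^4 = 1.5802e20 m^4
R_max = (1.5802e20)^(1/4) = 112118.7 m = 112.1 km

112.1 km


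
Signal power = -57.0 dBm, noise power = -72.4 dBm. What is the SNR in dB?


SNR = -57.0 - (-72.4) = 15.4 dB

15.4 dB


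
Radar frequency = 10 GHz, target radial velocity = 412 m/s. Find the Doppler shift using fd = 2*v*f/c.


fd = 2 * 412 * 10000000000.0 / 3e8 = 27466.7 Hz

27466.7 Hz


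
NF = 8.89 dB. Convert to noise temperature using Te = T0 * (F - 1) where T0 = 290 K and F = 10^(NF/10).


NF_lin = 10^(8.89/10) = 7.744618
Te = 290 * (7.744618 - 1) = 1955.9 K

1955.9 K


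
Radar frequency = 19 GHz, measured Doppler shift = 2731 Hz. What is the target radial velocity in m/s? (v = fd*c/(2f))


v = 2731 * 3e8 / (2 * 19000000000.0) = 21.6 m/s

21.6 m/s


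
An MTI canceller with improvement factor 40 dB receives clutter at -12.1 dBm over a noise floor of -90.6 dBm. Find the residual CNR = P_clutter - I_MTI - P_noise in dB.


CNR = -12.1 - 40 - (-90.6) = 38.5 dB

38.5 dB


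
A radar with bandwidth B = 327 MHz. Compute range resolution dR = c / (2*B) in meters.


dR = 3e8 / (2 * 327000000.0) = 0.46 m

0.46 m


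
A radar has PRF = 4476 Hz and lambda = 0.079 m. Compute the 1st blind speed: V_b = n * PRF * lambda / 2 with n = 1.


V_blind = 1 * 4476 * 0.079 / 2 = 176.8 m/s

176.8 m/s


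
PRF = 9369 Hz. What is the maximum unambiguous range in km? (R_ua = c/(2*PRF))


R_ua = 3e8 / (2 * 9369) = 16010.2 m = 16.0 km

16.0 km


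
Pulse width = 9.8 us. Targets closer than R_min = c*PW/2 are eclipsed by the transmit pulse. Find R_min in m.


R_min = 3e8 * 9.8e-6 / 2 = 1470.0 m

1470.0 m


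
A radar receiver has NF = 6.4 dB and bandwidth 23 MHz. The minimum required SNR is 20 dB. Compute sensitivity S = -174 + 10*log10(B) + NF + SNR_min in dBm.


10*log10(23000000.0) = 73.62
S = -174 + 73.62 + 6.4 + 20 = -74.0 dBm

-74.0 dBm


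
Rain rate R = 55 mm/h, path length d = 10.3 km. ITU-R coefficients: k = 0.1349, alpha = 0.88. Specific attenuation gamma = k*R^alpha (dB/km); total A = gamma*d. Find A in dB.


gamma = 0.1349 * 55^0.88 = 4.587025 dB/km
A = 4.587025 * 10.3 = 47.25 dB

47.25 dB


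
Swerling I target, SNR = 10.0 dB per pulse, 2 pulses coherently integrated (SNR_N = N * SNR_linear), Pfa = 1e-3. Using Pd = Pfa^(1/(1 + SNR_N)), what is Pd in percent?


SNR_lin = 10^(10.0/10) = 10.0
SNR_N = 2 * 10.0 = 20.0
1/(1 + SNR_N) = 1/21.0 = 0.047619
Pd = (1e-3)^0.047619 = 0.71969
Pd = 72.0%

72.0%


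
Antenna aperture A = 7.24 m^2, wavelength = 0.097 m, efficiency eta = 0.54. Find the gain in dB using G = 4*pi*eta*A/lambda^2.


G_linear = 4*pi*0.54*7.24/0.097^2 = 5221.54
G_dB = 10*log10(5221.54) = 37.2 dB

37.2 dB


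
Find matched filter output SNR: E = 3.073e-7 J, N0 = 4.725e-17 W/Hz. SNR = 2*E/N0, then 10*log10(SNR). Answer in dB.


SNR_lin = 2 * 3.073e-7 / 4.725e-17 = 1.301e10
SNR_dB = 10*log10(1.301e10) = 101.1 dB

101.1 dB


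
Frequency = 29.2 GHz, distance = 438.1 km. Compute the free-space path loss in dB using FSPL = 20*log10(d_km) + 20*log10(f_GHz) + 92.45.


20*log10(438.1) = 52.83
20*log10(29.2) = 29.31
FSPL = 174.6 dB

174.6 dB


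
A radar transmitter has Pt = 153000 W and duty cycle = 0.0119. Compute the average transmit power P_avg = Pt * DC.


P_avg = 153000 * 0.0119 = 1820.7 W

1820.7 W


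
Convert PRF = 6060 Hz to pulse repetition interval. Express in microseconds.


PRI = 1/6060 = 0.0001650165 s = 165.0 us

165.0 us


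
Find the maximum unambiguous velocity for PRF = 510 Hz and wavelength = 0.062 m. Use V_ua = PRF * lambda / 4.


V_ua = 510 * 0.062 / 4 = 7.9 m/s

7.9 m/s


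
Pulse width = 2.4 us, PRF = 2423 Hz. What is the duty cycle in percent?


DC = 2.4e-6 * 2423 * 100 = 0.58%

0.58%


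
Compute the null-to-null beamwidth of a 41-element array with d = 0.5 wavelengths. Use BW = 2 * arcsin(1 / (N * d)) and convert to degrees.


1/(N*d) = 1/(41*0.5) = 0.04878
BW = 2*arcsin(0.04878) = 5.6 degrees

5.6 degrees


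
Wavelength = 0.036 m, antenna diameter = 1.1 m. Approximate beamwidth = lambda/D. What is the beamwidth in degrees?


BW_rad = 0.036 / 1.1 = 0.032727
BW_deg = 1.88 degrees

1.88 degrees


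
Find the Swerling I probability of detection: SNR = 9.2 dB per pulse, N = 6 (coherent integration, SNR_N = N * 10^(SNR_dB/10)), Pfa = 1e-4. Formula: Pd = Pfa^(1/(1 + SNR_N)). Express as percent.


SNR_lin = 10^(9.2/10) = 8.31764
SNR_N = 6 * 8.31764 = 49.90584
1/(1 + SNR_N) = 1/50.90584 = 0.0196441
Pd = (1e-4)^0.0196441 = 0.83449
Pd = 83.4%

83.4%


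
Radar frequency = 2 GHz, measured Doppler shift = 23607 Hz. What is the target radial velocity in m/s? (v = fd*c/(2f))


v = 23607 * 3e8 / (2 * 2000000000.0) = 1770.5 m/s

1770.5 m/s


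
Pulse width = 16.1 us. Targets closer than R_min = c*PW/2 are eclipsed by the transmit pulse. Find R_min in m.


R_min = 3e8 * 16.1e-6 / 2 = 2415.0 m

2415.0 m


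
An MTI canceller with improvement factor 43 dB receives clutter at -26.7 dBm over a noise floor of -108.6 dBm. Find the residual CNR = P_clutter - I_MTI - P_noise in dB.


CNR = -26.7 - 43 - (-108.6) = 38.9 dB

38.9 dB


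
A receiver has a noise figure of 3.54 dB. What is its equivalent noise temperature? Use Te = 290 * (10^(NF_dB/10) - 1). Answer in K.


NF_lin = 10^(3.54/10) = 2.259436
Te = 290 * (2.259436 - 1) = 365.2 K

365.2 K


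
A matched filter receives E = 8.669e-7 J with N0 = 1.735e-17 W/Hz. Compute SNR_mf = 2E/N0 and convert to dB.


SNR_lin = 2 * 8.669e-7 / 1.735e-17 = 9.993e10
SNR_dB = 10*log10(9.993e10) = 110.0 dB

110.0 dB


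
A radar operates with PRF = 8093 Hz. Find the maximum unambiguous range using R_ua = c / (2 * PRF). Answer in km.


R_ua = 3e8 / (2 * 8093) = 18534.5 m = 18.5 km

18.5 km
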